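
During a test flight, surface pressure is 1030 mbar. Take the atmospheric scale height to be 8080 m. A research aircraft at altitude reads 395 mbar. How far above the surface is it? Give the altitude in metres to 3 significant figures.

z ≈ 7740 m

Invert the barometric formula: z = H ln(P₀/P).
P₀/P = 1030/395 = 2.6076; ln(2.6076) = 0.95843.
z = 8080.0 × 0.95843 = 7744.1 m.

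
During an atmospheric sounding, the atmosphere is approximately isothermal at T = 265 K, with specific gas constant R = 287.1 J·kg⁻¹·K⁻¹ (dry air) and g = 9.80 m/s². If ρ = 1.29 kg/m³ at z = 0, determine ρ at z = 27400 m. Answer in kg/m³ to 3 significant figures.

Scale height: H = RT/g = 287.1 × 265 / 9.80 = 7763.4 m.
In an isothermal atmosphere, density decays like pressure: ρ = ρ₀ exp(−z/H).
z/H = 27400/7763.4 = 3.5294; exp(−3.5294) = 0.029323.
ρ = 1.29 × 0.029323 = 0.037827 kg/m³.

ρ ≈ 0.0378 kg/m³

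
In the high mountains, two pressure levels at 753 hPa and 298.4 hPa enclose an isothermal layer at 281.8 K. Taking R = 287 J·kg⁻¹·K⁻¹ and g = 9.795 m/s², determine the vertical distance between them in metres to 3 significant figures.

Hypsometric equation: Δz = (R T̄/g) ln(P₁/P₂).
R T̄/g = 287 × 281.8 / 9.795 = 8256.9 m.
ln(753/298.4) = ln(2.5235) = 0.92565.
Δz = 8256.9 × 0.92565 = 7643.0 m.

Δz ≈ 7640 m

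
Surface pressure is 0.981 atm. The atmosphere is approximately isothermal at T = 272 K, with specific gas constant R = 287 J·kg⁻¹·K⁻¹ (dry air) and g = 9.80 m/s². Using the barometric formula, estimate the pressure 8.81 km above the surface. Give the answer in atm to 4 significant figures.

P ≈ 0.3246 atm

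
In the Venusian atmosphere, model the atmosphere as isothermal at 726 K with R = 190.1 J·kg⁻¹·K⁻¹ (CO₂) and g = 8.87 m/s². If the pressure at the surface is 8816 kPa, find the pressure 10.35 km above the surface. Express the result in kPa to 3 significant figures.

P ≈ 4530 kPa

Scale height: H = RT/g = 190.1 × 726 / 8.87 = 15559 m.
Barometric formula: P = P₀ exp(−z/H).
z/H = 10350/15559 = 0.66521; exp(−0.66521) = 0.51417.
P = 8816 × 0.51417 = 4532.9 kPa.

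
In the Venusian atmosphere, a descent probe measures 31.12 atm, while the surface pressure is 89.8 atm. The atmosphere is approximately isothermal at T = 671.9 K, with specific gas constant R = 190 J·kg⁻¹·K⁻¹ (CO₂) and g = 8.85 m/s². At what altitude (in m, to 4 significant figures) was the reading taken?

z ≈ 15290 m

Scale height: H = RT/g = 190 × 671.9 / 8.85 = 14425 m.
Invert the barometric formula: z = H ln(P₀/P).
P₀/P = 89.8/31.12 = 2.8856; ln(2.8856) = 1.0597.
z = 14425 × 1.0597 = 15286 m.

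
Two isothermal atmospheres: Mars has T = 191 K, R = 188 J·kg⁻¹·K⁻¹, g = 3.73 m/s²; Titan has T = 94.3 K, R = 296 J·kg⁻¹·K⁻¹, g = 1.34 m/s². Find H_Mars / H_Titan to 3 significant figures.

H = RT/g for each body.
H_Mars = 188 × 191 / 3.73 = 9626.8 m.
H_Titan = 296 × 94.3 / 1.34 = 20830 m.
H_Mars/H_Titan = 9626.8/20830 = 0.46216.

H_Mars/H_Titan ≈ 0.462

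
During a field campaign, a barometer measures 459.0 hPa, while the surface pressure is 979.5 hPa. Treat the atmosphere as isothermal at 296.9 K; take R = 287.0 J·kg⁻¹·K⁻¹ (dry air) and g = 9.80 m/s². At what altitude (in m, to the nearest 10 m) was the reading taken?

z ≈ 6590 m

Scale height: H = RT/g = 287.0 × 296.9 / 9.80 = 8694.9 m.
Invert the barometric formula: z = H ln(P₀/P).
P₀/P = 979.5/459.0 = 2.1340; ln(2.1340) = 0.75800.
z = 8694.9 × 0.75800 = 6590.7 m.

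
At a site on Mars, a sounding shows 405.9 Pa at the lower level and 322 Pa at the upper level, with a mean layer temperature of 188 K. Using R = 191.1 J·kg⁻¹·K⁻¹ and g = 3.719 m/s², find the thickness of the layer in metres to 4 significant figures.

Δz ≈ 2237 m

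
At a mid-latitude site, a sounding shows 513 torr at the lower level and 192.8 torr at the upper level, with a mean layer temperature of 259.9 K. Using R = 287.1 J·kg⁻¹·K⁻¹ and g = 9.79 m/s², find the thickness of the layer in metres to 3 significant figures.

Hypsometric equation: Δz = (R T̄/g) ln(P₁/P₂).
R T̄/g = 287.1 × 259.9 / 9.79 = 7621.8 m.
ln(513/192.8) = ln(2.6608) = 0.97863.
Δz = 7621.8 × 0.97863 = 7458.9 m.

Δz ≈ 7460 m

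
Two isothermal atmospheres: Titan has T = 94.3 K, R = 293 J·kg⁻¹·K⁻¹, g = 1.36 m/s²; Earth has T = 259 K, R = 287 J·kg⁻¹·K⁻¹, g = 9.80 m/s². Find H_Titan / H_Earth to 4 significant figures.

H_Titan/H_Earth ≈ 2.678

H = RT/g for each body.
H_Titan = 293 × 94.3 / 1.36 = 20316 m.
H_Earth = 287 × 259 / 9.80 = 7585.0 m.
H_Titan/H_Earth = 20316/7585.0 = 2.6784.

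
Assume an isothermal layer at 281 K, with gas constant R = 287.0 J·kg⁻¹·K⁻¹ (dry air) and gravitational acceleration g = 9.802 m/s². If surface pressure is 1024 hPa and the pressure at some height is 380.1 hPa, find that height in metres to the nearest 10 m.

Scale height: H = RT/g = 287.0 × 281 / 9.802 = 8227.6 m.
Invert the barometric formula: z = H ln(P₀/P).
P₀/P = 1024/380.1 = 2.6940; ln(2.6940) = 0.99103.
z = 8227.6 × 0.99103 = 8153.8 m.

z ≈ 8150 m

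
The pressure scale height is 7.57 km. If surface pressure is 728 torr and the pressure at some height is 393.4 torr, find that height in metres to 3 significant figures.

z ≈ 4660 m

Invert the barometric formula: z = H ln(P₀/P).
P₀/P = 728/393.4 = 1.8505; ln(1.8505) = 0.61546.
z = 7570.0 × 0.61546 = 4659.0 m.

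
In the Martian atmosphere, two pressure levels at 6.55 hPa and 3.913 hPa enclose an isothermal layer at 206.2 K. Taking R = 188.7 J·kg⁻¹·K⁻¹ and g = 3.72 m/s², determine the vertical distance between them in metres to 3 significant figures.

Δz ≈ 5390 m

Hypsometric equation: Δz = (R T̄/g) ln(P₁/P₂).
R T̄/g = 188.7 × 206.2 / 3.72 = 10460 m.
ln(6.55/3.913) = ln(1.6739) = 0.51516.
Δz = 10460 × 0.51516 = 5388.6 m.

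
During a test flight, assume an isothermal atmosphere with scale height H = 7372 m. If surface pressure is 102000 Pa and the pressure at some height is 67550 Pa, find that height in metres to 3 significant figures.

z ≈ 3040 m

Invert the barometric formula: z = H ln(P₀/P).
P₀/P = 102000/67550 = 1.5100; ln(1.5100) = 0.41211.
z = 7372.0 × 0.41211 = 3038.1 m.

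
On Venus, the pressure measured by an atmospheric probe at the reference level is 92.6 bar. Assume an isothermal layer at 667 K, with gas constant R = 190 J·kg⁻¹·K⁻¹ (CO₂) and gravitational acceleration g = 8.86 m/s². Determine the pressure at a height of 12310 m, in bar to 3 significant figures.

P ≈ 39.2 bar

Scale height: H = RT/g = 190 × 667 / 8.86 = 14304 m.
Barometric formula: P = P₀ exp(−z/H).
z/H = 12310/14304 = 0.86060; exp(−0.86060) = 0.42291.
P = 92.6 × 0.42291 = 39.161 bar.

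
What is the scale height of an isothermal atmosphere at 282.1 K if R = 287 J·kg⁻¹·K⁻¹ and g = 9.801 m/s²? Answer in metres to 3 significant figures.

H ≈ 8260 m

The scale height of an isothermal atmosphere is H = RT/g.
H = 287 × 282.1 / 9.801 = 80963/9.801 = 8260.7 m.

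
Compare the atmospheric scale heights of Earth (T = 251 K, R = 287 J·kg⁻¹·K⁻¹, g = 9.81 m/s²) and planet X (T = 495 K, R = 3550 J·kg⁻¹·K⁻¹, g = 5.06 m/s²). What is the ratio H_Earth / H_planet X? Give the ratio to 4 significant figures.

H_Earth/H_planet X ≈ 0.02114

H = RT/g for each body.
H_Earth = 287 × 251 / 9.81 = 7343.2 m.
H_planet X = 3550 × 495 / 5.06 = 347280 m.
H_Earth/H_planet X = 7343.2/347280 = 0.021145.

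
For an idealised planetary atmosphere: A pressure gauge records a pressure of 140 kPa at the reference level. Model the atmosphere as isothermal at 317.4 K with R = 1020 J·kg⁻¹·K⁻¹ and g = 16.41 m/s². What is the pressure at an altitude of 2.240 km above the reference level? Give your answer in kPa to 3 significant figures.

Scale height: H = RT/g = 1020 × 317.4 / 16.41 = 19729 m.
Barometric formula: P = P₀ exp(−z/H).
z/H = 2240.0/19729 = 0.11354; exp(−0.11354) = 0.89267.
P = 140 × 0.89267 = 124.97 kPa.

P ≈ 125 kPa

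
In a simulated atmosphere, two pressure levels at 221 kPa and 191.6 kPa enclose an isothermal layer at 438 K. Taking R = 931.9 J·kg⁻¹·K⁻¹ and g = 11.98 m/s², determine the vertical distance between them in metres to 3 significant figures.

Δz ≈ 4860 m

Hypsometric equation: Δz = (R T̄/g) ln(P₁/P₂).
R T̄/g = 931.9 × 438 / 11.98 = 34071 m.
ln(221/191.6) = ln(1.1534) = 0.14271.
Δz = 34071 × 0.14271 = 4862.3 m.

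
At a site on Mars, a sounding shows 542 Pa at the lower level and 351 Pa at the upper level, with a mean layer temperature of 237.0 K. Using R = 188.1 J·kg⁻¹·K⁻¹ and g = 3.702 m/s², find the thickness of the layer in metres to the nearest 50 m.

Hypsometric equation: Δz = (R T̄/g) ln(P₁/P₂).
R T̄/g = 188.1 × 237.0 / 3.702 = 12042 m.
ln(542/351) = ln(1.5442) = 0.43451.
Δz = 12042 × 0.43451 = 5232.4 m.

Δz ≈ 5250 m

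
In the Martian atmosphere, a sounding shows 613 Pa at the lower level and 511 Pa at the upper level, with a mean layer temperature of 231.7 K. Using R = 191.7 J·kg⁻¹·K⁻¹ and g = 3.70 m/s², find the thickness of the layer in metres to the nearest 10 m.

Hypsometric equation: Δz = (R T̄/g) ln(P₁/P₂).
R T̄/g = 191.7 × 231.7 / 3.70 = 12005 m.
ln(613/511) = ln(1.1996) = 0.18199.
Δz = 12005 × 0.18199 = 2184.8 m.

Δz ≈ 2180 m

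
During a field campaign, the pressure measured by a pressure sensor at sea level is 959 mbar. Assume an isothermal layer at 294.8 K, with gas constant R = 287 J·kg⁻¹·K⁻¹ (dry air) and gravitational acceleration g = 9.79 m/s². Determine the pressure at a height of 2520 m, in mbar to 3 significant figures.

Scale height: H = RT/g = 287 × 294.8 / 9.79 = 8642.2 m.
Barometric formula: P = P₀ exp(−z/H).
z/H = 2520.0/8642.2 = 0.29159; exp(−0.29159) = 0.74707.
P = 959 × 0.74707 = 716.44 mbar.

P ≈ 716 mbar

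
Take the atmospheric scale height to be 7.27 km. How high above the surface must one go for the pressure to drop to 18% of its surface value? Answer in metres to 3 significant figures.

Set P/P₀ = exp(−z/H) = 0.18, so z = −H ln(0.18).
−ln(0.18) = 1.7148; z = 7270.0 × 1.7148 = 12467 m.

z ≈ 12500 m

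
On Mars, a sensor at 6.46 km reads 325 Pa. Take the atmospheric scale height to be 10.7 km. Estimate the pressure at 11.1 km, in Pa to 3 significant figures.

P ≈ 211 Pa

Between two levels, P₂ = P₁ exp(−Δz/H) with Δz = z₂ − z₁.
Δz = 11100 − 6460.0 = 4640.0 m; Δz/H = 4640.0/10700 = 0.43364.
P₂ = 325 × exp(−0.43364) = 325 × 0.64815 = 210.65 Pa.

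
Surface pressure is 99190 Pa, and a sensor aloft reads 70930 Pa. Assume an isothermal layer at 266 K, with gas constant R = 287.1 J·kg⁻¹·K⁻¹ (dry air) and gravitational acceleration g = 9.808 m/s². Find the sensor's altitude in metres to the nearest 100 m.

z ≈ 2600 m

Scale height: H = RT/g = 287.1 × 266 / 9.808 = 7786.4 m.
Invert the barometric formula: z = H ln(P₀/P).
P₀/P = 99190/70930 = 1.3984; ln(1.3984) = 0.33533.
z = 7786.4 × 0.33533 = 2611.0 m.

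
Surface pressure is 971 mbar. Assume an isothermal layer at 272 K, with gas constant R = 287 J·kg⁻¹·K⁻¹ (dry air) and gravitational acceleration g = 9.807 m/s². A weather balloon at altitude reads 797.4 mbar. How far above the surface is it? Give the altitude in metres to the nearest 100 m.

z ≈ 1600 m

Scale height: H = RT/g = 287 × 272 / 9.807 = 7960.0 m.
Invert the barometric formula: z = H ln(P₀/P).
P₀/P = 971/797.4 = 1.2177; ln(1.2177) = 0.19696.
z = 7960.0 × 0.19696 = 1567.8 m.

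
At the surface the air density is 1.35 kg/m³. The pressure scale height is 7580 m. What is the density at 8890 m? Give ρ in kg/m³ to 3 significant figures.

ρ ≈ 0.418 kg/m³

In an isothermal atmosphere, density decays like pressure: ρ = ρ₀ exp(−z/H).
z/H = 8890.0/7580.0 = 1.1728; exp(−1.1728) = 0.30950.
ρ = 1.35 × 0.30950 = 0.41783 kg/m³.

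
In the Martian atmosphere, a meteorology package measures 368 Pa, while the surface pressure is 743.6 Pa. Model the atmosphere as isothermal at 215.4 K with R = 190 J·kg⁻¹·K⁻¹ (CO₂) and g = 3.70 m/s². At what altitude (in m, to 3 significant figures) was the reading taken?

Scale height: H = RT/g = 190 × 215.4 / 3.70 = 11061 m.
Invert the barometric formula: z = H ln(P₀/P).
P₀/P = 743.6/368 = 2.0207; ln(2.0207) = 0.70344.
z = 11061 × 0.70344 = 7780.7 m.

z ≈ 7780 m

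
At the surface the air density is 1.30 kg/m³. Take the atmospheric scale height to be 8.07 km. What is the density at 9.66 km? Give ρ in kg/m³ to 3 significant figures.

ρ ≈ 0.393 kg/m³

In an isothermal atmosphere, density decays like pressure: ρ = ρ₀ exp(−z/H).
z/H = 9660.0/8070.0 = 1.1970; exp(−1.1970) = 0.30210.
ρ = 1.30 × 0.30210 = 0.39273 kg/m³.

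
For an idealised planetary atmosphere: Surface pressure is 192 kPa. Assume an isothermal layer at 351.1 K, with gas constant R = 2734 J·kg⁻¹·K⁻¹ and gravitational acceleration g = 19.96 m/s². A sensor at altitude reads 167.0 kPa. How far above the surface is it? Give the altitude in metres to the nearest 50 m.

Scale height: H = RT/g = 2734 × 351.1 / 19.96 = 48092 m.
Invert the barometric formula: z = H ln(P₀/P).
P₀/P = 192/167.0 = 1.1497; ln(1.1497) = 0.13950.
z = 48092 × 0.13950 = 6708.8 m.

z ≈ 6700 m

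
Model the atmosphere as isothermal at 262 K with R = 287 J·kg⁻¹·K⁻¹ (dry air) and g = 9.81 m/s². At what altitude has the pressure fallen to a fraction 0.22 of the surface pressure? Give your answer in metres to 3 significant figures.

Scale height: H = RT/g = 287 × 262 / 9.81 = 7665.0 m.
Set P/P₀ = exp(−z/H) = 0.22, so z = −H ln(0.22).
−ln(0.22) = 1.5141; z = 7665.0 × 1.5141 = 11606 m.

z ≈ 11600 m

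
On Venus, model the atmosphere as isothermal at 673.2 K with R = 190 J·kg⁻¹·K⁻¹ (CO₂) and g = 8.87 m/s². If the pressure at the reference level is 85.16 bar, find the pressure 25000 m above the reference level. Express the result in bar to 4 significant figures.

P ≈ 15.04 bar

Scale height: H = RT/g = 190 × 673.2 / 8.87 = 14420 m.
Barometric formula: P = P₀ exp(−z/H).
z/H = 25000/14420 = 1.7337; exp(−1.7337) = 0.17663.
P = 85.16 × 0.17663 = 15.042 bar.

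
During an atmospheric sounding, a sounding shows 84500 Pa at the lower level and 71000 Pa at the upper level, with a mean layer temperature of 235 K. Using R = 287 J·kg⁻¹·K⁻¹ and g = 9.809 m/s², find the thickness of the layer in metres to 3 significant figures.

Δz ≈ 1200 m

Hypsometric equation: Δz = (R T̄/g) ln(P₁/P₂).
R T̄/g = 287 × 235 / 9.809 = 6875.8 m.
ln(84500/71000) = ln(1.1901) = 0.17404.
Δz = 6875.8 × 0.17404 = 1196.7 m.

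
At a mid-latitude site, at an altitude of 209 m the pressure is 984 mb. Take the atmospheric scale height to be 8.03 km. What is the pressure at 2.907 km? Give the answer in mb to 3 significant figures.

Between two levels, P₂ = P₁ exp(−Δz/H) with Δz = z₂ − z₁.
Δz = 2907.0 − 209.00 = 2698.0 m; Δz/H = 2698.0/8030.0 = 0.33599.
P₂ = 984 × exp(−0.33599) = 984 × 0.71463 = 703.20 mb.

P ≈ 703 mb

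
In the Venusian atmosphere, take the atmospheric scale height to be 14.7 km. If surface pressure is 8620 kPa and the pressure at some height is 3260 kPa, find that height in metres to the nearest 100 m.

z ≈ 14300 m

Invert the barometric formula: z = H ln(P₀/P).
P₀/P = 8620/3260 = 2.6442; ln(2.6442) = 0.97237.
z = 14700 × 0.97237 = 14294 m.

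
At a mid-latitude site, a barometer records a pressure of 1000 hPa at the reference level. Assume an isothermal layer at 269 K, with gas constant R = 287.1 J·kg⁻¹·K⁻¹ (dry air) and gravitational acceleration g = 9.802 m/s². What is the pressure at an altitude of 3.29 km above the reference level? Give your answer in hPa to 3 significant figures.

P ≈ 659 hPa

Scale height: H = RT/g = 287.1 × 269 / 9.802 = 7879.0 m.
Barometric formula: P = P₀ exp(−z/H).
z/H = 3290.0/7879.0 = 0.41757; exp(−0.41757) = 0.65865.
P = 1000 × 0.65865 = 658.65 hPa.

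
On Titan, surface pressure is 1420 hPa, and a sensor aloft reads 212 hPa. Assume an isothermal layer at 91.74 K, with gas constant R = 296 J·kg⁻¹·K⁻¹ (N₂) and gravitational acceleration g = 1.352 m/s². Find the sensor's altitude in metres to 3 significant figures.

z ≈ 38200 m

Scale height: H = RT/g = 296 × 91.74 / 1.352 = 20085 m.
Invert the barometric formula: z = H ln(P₀/P).
P₀/P = 1420/212 = 6.6981; ln(6.6981) = 1.9018.
z = 20085 × 1.9018 = 38198 m.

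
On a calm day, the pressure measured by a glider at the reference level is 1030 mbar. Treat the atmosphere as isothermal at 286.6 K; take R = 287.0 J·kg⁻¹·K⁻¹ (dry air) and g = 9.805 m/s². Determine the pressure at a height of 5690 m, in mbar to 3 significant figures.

P ≈ 523 mbar

Scale height: H = RT/g = 287.0 × 286.6 / 9.805 = 8389.0 m.
Barometric formula: P = P₀ exp(−z/H).
z/H = 5690.0/8389.0 = 0.67827; exp(−0.67827) = 0.50749.
P = 1030 × 0.50749 = 522.71 mbar.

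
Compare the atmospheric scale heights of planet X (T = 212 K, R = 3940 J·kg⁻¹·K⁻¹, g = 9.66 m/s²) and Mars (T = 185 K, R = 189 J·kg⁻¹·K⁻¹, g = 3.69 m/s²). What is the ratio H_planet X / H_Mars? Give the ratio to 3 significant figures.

H_planet X/H_Mars ≈ 9.13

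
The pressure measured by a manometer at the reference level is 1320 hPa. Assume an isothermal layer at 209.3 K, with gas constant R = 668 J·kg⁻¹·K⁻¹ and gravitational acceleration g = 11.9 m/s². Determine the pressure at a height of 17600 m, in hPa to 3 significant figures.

P ≈ 295 hPa

Scale height: H = RT/g = 668 × 209.3 / 11.9 = 11749 m.
Barometric formula: P = P₀ exp(−z/H).
z/H = 17600/11749 = 1.4980; exp(−1.4980) = 0.22358.
P = 1320 × 0.22358 = 295.13 hPa.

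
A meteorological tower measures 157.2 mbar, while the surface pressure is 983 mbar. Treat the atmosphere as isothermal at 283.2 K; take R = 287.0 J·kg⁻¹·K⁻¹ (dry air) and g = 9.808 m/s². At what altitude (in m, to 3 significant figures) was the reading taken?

Scale height: H = RT/g = 287.0 × 283.2 / 9.808 = 8286.9 m.
Invert the barometric formula: z = H ln(P₀/P).
P₀/P = 983/157.2 = 6.2532; ln(6.2532) = 1.8331.
z = 8286.9 × 1.8331 = 15191 m.

z ≈ 15200 m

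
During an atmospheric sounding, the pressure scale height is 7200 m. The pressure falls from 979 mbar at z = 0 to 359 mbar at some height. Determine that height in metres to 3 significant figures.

Invert the barometric formula: z = H ln(P₀/P).
P₀/P = 979/359 = 2.7270; ln(2.7270) = 1.0032.
z = 7200.0 × 1.0032 = 7223.0 m.

z ≈ 7220 m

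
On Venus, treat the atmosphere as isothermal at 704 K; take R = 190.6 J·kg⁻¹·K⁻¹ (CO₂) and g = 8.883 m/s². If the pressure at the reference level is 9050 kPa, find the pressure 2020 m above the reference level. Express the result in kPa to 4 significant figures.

P ≈ 7917 kPa

Scale height: H = RT/g = 190.6 × 704 / 8.883 = 15106 m.
Barometric formula: P = P₀ exp(−z/H).
z/H = 2020.0/15106 = 0.13372; exp(−0.13372) = 0.87483.
P = 9050 × 0.87483 = 7917.2 kPa.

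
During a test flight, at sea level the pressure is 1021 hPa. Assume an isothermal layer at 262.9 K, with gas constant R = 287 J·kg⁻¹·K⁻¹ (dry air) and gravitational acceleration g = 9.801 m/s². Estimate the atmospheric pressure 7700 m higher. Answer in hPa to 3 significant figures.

P ≈ 376 hPa

Scale height: H = RT/g = 287 × 262.9 / 9.801 = 7698.4 m.
Barometric formula: P = P₀ exp(−z/H).
z/H = 7700.0/7698.4 = 1.0002; exp(−1.0002) = 0.36781.
P = 1021 × 0.36781 = 375.53 hPa.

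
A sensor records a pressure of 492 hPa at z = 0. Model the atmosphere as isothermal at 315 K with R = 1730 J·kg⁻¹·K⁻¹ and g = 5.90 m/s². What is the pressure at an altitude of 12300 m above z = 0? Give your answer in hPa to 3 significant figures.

P ≈ 431 hPa

Scale height: H = RT/g = 1730 × 315 / 5.90 = 92364 m.
Barometric formula: P = P₀ exp(−z/H).
z/H = 12300/92364 = 0.13317; exp(−0.13317) = 0.87532.
P = 492 × 0.87532 = 430.66 hPa.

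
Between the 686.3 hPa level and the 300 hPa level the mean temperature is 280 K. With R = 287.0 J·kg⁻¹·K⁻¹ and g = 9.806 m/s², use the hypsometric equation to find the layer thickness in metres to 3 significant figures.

Δz ≈ 6780 m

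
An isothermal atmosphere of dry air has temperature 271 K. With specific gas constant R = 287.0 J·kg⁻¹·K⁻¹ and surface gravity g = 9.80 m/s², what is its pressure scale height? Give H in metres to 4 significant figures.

H ≈ 7936 m

The scale height of an isothermal atmosphere is H = RT/g.
H = 287.0 × 271 / 9.80 = 77777/9.80 = 7936.4 m.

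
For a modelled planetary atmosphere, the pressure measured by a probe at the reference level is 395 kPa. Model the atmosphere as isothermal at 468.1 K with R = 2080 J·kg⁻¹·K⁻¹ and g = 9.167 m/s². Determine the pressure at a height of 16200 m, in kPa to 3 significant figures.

P ≈ 339 kPa

Scale height: H = RT/g = 2080 × 468.1 / 9.167 = 106210 m.
Barometric formula: P = P₀ exp(−z/H).
z/H = 16200/106210 = 0.15253; exp(−0.15253) = 0.85853.
P = 395 × 0.85853 = 339.12 kPa.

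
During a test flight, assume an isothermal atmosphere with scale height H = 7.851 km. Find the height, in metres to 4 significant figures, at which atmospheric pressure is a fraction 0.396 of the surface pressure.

Set P/P₀ = exp(−z/H) = 0.396, so z = −H ln(0.396).
−ln(0.396) = 0.92634; z = 7851.0 × 0.92634 = 7272.7 m.

z ≈ 7273 m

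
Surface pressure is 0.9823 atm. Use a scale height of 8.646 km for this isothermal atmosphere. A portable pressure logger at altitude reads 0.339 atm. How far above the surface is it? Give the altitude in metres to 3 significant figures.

Invert the barometric formula: z = H ln(P₀/P).
P₀/P = 0.9823/0.339 = 2.8976; ln(2.8976) = 1.0639.
z = 8646.0 × 1.0639 = 9198.5 m.

z ≈ 9200 m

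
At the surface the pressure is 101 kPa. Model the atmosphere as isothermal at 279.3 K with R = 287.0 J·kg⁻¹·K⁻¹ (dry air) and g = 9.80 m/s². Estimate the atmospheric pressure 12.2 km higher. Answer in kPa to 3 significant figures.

Scale height: H = RT/g = 287.0 × 279.3 / 9.80 = 8179.5 m.
Barometric formula: P = P₀ exp(−z/H).
z/H = 12200/8179.5 = 1.4915; exp(−1.4915) = 0.22503.
P = 101 × 0.22503 = 22.728 kPa.

P ≈ 22.7 kPa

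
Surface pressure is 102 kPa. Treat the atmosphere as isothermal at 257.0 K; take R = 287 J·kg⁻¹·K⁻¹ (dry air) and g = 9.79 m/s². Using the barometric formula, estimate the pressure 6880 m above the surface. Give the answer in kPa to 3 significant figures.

P ≈ 40.9 kPa

Scale height: H = RT/g = 287 × 257.0 / 9.79 = 7534.1 m.
Barometric formula: P = P₀ exp(−z/H).
z/H = 6880.0/7534.1 = 0.91318; exp(−0.91318) = 0.40125.
P = 102 × 0.40125 = 40.928 kPa.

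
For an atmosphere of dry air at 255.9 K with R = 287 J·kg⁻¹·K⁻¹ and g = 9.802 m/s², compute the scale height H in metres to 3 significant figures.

The scale height of an isothermal atmosphere is H = RT/g.
H = 287 × 255.9 / 9.802 = 73443/9.802 = 7492.7 m.

H ≈ 7490 m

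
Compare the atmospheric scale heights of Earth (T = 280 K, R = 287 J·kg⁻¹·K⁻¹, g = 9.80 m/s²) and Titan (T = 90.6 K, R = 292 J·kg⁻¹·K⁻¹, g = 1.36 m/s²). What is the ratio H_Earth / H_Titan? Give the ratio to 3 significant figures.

H = RT/g for each body.
H_Earth = 287 × 280 / 9.80 = 8200.0 m.
H_Titan = 292 × 90.6 / 1.36 = 19452 m.
H_Earth/H_Titan = 8200.0/19452 = 0.42155.

H_Earth/H_Titan ≈ 0.422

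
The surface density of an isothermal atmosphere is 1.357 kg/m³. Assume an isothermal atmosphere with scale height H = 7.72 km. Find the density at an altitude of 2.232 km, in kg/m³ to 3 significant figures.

In an isothermal atmosphere, density decays like pressure: ρ = ρ₀ exp(−z/H).
z/H = 2232.0/7720.0 = 0.28912; exp(−0.28912) = 0.74892.
ρ = 1.357 × 0.74892 = 1.0163 kg/m³.

ρ ≈ 1.02 kg/m³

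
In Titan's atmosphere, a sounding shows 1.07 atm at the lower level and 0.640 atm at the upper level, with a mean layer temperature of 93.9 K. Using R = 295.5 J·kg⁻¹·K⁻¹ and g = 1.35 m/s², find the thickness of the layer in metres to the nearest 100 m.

Hypsometric equation: Δz = (R T̄/g) ln(P₁/P₂).
R T̄/g = 295.5 × 93.9 / 1.35 = 20554 m.
ln(1.07/0.640) = ln(1.6719) = 0.51396.
Δz = 20554 × 0.51396 = 10564 m.

Δz ≈ 10600 m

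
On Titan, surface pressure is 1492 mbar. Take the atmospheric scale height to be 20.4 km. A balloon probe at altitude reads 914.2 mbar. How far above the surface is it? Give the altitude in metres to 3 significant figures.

Invert the barometric formula: z = H ln(P₀/P).
P₀/P = 1492/914.2 = 1.6320; ln(1.6320) = 0.48981.
z = 20400 × 0.48981 = 9992.1 m.

z ≈ 9990 m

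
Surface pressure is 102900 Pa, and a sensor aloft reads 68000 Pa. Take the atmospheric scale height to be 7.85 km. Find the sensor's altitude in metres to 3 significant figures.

z ≈ 3250 m

Invert the barometric formula: z = H ln(P₀/P).
P₀/P = 102900/68000 = 1.5132; ln(1.5132) = 0.41423.
z = 7850.0 × 0.41423 = 3251.7 m.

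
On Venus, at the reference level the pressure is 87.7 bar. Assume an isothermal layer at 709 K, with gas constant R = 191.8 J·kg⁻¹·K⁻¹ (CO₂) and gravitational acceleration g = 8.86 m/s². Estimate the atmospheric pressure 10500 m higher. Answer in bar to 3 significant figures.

P ≈ 44.2 bar

Scale height: H = RT/g = 191.8 × 709 / 8.86 = 15348 m.
Barometric formula: P = P₀ exp(−z/H).
z/H = 10500/15348 = 0.68413; exp(−0.68413) = 0.50453.
P = 87.7 × 0.50453 = 44.247 bar.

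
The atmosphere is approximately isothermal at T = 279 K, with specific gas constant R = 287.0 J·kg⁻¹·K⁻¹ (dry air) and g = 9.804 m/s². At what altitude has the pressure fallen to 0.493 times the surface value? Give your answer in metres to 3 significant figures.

z ≈ 5780 m

Scale height: H = RT/g = 287.0 × 279 / 9.804 = 8167.4 m.
Set P/P₀ = exp(−z/H) = 0.493, so z = −H ln(0.493).
−ln(0.493) = 0.70725; z = 8167.4 × 0.70725 = 5776.4 m.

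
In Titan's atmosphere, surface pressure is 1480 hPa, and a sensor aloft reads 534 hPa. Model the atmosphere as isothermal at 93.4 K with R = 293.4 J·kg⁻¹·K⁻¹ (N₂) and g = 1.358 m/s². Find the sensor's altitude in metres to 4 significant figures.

Scale height: H = RT/g = 293.4 × 93.4 / 1.358 = 20179 m.
Invert the barometric formula: z = H ln(P₀/P).
P₀/P = 1480/534 = 2.7715; ln(2.7715) = 1.0194.
z = 20179 × 1.0194 = 20570 m.

z ≈ 20570 m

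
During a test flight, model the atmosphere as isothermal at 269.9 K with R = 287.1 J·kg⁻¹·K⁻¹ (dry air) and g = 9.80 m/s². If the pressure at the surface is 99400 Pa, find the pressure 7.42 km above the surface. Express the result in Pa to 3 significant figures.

P ≈ 38900 Pa

Scale height: H = RT/g = 287.1 × 269.9 / 9.80 = 7907.0 m.
Barometric formula: P = P₀ exp(−z/H).
z/H = 7420.0/7907.0 = 0.93841; exp(−0.93841) = 0.39125.
P = 99400 × 0.39125 = 38890 Pa.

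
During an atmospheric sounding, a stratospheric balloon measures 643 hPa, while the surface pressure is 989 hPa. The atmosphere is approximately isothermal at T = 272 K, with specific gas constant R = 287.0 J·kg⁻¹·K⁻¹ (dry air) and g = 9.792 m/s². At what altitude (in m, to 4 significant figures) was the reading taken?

z ≈ 3432 m

Scale height: H = RT/g = 287.0 × 272 / 9.792 = 7972.2 m.
Invert the barometric formula: z = H ln(P₀/P).
P₀/P = 989/643 = 1.5381; ln(1.5381) = 0.43055.
z = 7972.2 × 0.43055 = 3432.4 m.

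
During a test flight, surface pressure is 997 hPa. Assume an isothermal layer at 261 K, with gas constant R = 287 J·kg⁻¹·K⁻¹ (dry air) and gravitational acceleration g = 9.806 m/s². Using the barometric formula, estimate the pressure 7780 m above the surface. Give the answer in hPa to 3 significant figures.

P ≈ 360 hPa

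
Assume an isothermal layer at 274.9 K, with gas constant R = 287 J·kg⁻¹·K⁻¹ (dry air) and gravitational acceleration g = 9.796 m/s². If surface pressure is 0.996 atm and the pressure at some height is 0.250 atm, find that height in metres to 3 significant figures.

z ≈ 11100 m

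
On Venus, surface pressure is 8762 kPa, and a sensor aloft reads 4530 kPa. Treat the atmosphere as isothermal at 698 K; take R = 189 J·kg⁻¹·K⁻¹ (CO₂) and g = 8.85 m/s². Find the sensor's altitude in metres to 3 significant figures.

Scale height: H = RT/g = 189 × 698 / 8.85 = 14906 m.
Invert the barometric formula: z = H ln(P₀/P).
P₀/P = 8762/4530 = 1.9342; ln(1.9342) = 0.65969.
z = 14906 × 0.65969 = 9833.3 m.

z ≈ 9830 m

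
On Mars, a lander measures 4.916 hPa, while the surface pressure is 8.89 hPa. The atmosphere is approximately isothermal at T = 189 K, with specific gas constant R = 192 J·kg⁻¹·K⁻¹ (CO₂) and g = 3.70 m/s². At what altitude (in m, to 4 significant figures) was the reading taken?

z ≈ 5810 m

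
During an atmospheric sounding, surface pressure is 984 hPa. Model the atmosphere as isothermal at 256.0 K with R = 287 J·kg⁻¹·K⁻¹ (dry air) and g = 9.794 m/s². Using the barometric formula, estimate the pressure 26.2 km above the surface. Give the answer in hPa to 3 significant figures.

P ≈ 29.9 hPa

Scale height: H = RT/g = 287 × 256.0 / 9.794 = 7501.7 m.
Barometric formula: P = P₀ exp(−z/H).
z/H = 26200/7501.7 = 3.4925; exp(−3.4925) = 0.030425.
P = 984 × 0.030425 = 29.938 hPa.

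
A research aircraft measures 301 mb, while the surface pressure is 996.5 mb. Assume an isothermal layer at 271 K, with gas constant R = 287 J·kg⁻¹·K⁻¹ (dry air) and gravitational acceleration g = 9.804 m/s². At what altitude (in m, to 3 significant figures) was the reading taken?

Scale height: H = RT/g = 287 × 271 / 9.804 = 7933.2 m.
Invert the barometric formula: z = H ln(P₀/P).
P₀/P = 996.5/301 = 3.3106; ln(3.3106) = 1.1971.
z = 7933.2 × 1.1971 = 9496.8 m.

z ≈ 9500 m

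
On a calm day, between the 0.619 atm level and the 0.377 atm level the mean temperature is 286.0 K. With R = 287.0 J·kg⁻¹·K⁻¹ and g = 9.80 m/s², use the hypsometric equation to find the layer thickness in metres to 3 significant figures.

Hypsometric equation: Δz = (R T̄/g) ln(P₁/P₂).
R T̄/g = 287.0 × 286.0 / 9.80 = 8375.7 m.
ln(0.619/0.377) = ln(1.6419) = 0.49585.
Δz = 8375.7 × 0.49585 = 4153.1 m.

Δz ≈ 4150 m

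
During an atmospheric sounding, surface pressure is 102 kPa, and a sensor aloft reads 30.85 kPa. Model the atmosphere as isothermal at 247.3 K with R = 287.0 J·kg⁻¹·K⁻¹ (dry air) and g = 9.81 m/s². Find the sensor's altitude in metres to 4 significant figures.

z ≈ 8652 m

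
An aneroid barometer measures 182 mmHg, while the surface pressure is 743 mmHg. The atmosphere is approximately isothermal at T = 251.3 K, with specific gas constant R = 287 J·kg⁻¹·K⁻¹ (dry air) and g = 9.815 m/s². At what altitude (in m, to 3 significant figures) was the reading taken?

z ≈ 10300 m

Scale height: H = RT/g = 287 × 251.3 / 9.815 = 7348.3 m.
Invert the barometric formula: z = H ln(P₀/P).
P₀/P = 743/182 = 4.0824; ln(4.0824) = 1.4067.
z = 7348.3 × 1.4067 = 10337 m.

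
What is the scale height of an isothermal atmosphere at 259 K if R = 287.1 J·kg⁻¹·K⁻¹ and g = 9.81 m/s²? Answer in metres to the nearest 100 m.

The scale height of an isothermal atmosphere is H = RT/g.
H = 287.1 × 259 / 9.81 = 74359/9.81 = 7579.9 m.

H ≈ 7600 m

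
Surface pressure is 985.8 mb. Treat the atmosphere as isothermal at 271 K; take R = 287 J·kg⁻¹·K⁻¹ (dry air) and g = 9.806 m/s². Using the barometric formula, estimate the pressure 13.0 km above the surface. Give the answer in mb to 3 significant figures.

P ≈ 191 mb

Scale height: H = RT/g = 287 × 271 / 9.806 = 7931.6 m.
Barometric formula: P = P₀ exp(−z/H).
z/H = 13000/7931.6 = 1.6390; exp(−1.6390) = 0.19417.
P = 985.8 × 0.19417 = 191.41 mb.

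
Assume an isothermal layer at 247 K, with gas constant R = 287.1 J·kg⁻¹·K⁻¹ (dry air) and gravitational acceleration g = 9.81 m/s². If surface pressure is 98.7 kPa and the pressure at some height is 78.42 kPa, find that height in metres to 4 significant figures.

z ≈ 1663 m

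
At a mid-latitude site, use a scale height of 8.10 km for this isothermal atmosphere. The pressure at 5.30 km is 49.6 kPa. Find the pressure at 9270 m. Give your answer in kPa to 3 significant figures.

P ≈ 30.4 kPa

Between two levels, P₂ = P₁ exp(−Δz/H) with Δz = z₂ − z₁.
Δz = 9270.0 − 5300.0 = 3970.0 m; Δz/H = 3970.0/8100.0 = 0.49012.
P₂ = 49.6 × exp(−0.49012) = 49.6 × 0.61255 = 30.382 kPa.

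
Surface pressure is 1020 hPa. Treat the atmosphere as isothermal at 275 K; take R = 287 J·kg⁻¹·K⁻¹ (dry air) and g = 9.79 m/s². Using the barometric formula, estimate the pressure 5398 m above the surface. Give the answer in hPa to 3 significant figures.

P ≈ 522 hPa

Scale height: H = RT/g = 287 × 275 / 9.79 = 8061.8 m.
Barometric formula: P = P₀ exp(−z/H).
z/H = 5398.0/8061.8 = 0.66958; exp(−0.66958) = 0.51192.
P = 1020 × 0.51192 = 522.16 hPa.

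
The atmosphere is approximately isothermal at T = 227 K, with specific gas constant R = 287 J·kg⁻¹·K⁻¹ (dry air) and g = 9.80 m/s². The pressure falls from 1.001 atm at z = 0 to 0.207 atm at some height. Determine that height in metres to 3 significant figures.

z ≈ 10500 m

Scale height: H = RT/g = 287 × 227 / 9.80 = 6647.9 m.
Invert the barometric formula: z = H ln(P₀/P).
P₀/P = 1.001/0.207 = 4.8357; ln(4.8357) = 1.5760.
z = 6647.9 × 1.5760 = 10477 m.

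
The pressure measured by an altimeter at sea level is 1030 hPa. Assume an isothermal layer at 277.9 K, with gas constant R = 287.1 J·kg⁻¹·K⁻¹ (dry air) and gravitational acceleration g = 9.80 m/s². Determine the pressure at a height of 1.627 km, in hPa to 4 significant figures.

Scale height: H = RT/g = 287.1 × 277.9 / 9.80 = 8141.3 m.
Barometric formula: P = P₀ exp(−z/H).
z/H = 1627.0/8141.3 = 0.19985; exp(−0.19985) = 0.81885.
P = 1030 × 0.81885 = 843.42 hPa.

P ≈ 843.4 hPa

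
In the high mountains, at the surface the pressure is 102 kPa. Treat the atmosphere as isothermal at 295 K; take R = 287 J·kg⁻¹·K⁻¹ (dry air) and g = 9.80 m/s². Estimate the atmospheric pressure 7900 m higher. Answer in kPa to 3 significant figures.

P ≈ 40.9 kPa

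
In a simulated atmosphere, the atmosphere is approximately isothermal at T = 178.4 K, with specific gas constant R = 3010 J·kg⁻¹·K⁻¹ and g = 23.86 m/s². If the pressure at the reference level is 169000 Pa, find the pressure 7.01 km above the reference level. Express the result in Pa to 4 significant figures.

P ≈ 123800 Pa

Scale height: H = RT/g = 3010 × 178.4 / 23.86 = 22506 m.
Barometric formula: P = P₀ exp(−z/H).
z/H = 7010.0/22506 = 0.31147; exp(−0.31147) = 0.73237.
P = 169000 × 0.73237 = 123770 Pa.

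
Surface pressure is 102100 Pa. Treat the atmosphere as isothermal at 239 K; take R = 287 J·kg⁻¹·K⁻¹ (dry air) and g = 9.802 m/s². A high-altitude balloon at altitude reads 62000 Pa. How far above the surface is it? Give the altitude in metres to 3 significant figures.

z ≈ 3490 m

Scale height: H = RT/g = 287 × 239 / 9.802 = 6997.9 m.
Invert the barometric formula: z = H ln(P₀/P).
P₀/P = 102100/62000 = 1.6468; ln(1.6468) = 0.49883.
z = 6997.9 × 0.49883 = 3490.8 m.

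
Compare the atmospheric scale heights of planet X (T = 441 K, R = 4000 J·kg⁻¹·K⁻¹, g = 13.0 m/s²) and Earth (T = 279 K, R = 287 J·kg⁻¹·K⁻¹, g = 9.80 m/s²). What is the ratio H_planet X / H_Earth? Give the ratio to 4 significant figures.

H = RT/g for each body.
H_planet X = 4000 × 441 / 13.0 = 135690 m.
H_Earth = 287 × 279 / 9.80 = 8170.7 m.
H_planet X/H_Earth = 135690/8170.7 = 16.607.

H_planet X/H_Earth ≈ 16.61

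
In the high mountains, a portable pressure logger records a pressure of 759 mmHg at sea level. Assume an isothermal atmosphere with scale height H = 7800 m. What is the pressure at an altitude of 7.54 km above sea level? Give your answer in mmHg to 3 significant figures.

P ≈ 289 mmHg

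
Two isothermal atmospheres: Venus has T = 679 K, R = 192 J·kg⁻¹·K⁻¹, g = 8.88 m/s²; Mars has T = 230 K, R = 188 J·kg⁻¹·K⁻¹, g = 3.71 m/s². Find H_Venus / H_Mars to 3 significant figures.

H_Venus/H_Mars ≈ 1.26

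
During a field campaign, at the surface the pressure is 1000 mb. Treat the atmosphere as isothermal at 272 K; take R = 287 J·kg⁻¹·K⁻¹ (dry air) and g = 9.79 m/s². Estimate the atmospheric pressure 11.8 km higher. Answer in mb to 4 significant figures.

P ≈ 227.7 mb

Scale height: H = RT/g = 287 × 272 / 9.79 = 7973.9 m.
Barometric formula: P = P₀ exp(−z/H).
z/H = 11800/7973.9 = 1.4798; exp(−1.4798) = 0.22768.
P = 1000 × 0.22768 = 227.68 mb.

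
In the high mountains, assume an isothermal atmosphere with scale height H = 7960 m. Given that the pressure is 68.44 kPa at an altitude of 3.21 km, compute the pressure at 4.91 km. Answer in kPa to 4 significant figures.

P ≈ 55.28 kPa

Between two levels, P₂ = P₁ exp(−Δz/H) with Δz = z₂ − z₁.
Δz = 4910.0 − 3210.0 = 1700.0 m; Δz/H = 1700.0/7960.0 = 0.21357.
P₂ = 68.44 × exp(−0.21357) = 68.44 × 0.80770 = 55.279 kPa.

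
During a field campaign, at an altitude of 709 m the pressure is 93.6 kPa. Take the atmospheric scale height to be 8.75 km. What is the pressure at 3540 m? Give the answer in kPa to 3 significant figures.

P ≈ 67.7 kPa

Between two levels, P₂ = P₁ exp(−Δz/H) with Δz = z₂ − z₁.
Δz = 3540.0 − 709.00 = 2831.0 m; Δz/H = 2831.0/8750.0 = 0.32354.
P₂ = 93.6 × exp(−0.32354) = 93.6 × 0.72358 = 67.727 kPa.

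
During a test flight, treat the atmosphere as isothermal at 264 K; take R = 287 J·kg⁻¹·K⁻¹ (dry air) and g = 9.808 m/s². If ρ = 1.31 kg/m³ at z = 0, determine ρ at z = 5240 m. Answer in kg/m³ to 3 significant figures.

ρ ≈ 0.665 kg/m³

Scale height: H = RT/g = 287 × 264 / 9.808 = 7725.1 m.
In an isothermal atmosphere, density decays like pressure: ρ = ρ₀ exp(−z/H).
z/H = 5240.0/7725.1 = 0.67831; exp(−0.67831) = 0.50747.
ρ = 1.31 × 0.50747 = 0.66479 kg/m³.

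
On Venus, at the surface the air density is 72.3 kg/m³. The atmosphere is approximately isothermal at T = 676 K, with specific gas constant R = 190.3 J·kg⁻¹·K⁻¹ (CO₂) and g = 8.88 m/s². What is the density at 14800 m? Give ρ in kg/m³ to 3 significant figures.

ρ ≈ 26.0 kg/m³

Scale height: H = RT/g = 190.3 × 676 / 8.88 = 14487 m.
In an isothermal atmosphere, density decays like pressure: ρ = ρ₀ exp(−z/H).
z/H = 14800/14487 = 1.0216; exp(−1.0216) = 0.36002.
ρ = 72.3 × 0.36002 = 26.029 kg/m³.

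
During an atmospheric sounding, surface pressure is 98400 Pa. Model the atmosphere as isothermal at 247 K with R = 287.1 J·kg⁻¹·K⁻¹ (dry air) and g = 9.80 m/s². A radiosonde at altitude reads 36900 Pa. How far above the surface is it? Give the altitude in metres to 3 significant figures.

z ≈ 7100 m

Scale height: H = RT/g = 287.1 × 247 / 9.80 = 7236.1 m.
Invert the barometric formula: z = H ln(P₀/P).
P₀/P = 98400/36900 = 2.6667; ln(2.6667) = 0.98084.
z = 7236.1 × 0.98084 = 7097.5 m.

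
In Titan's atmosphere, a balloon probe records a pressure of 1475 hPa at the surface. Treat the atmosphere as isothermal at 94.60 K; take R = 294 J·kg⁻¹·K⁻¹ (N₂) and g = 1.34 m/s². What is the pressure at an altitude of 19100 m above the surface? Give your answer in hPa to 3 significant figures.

P ≈ 588 hPa

Scale height: H = RT/g = 294 × 94.60 / 1.34 = 20756 m.
Barometric formula: P = P₀ exp(−z/H).
z/H = 19100/20756 = 0.92022; exp(−0.92022) = 0.39843.
P = 1475 × 0.39843 = 587.68 hPa.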